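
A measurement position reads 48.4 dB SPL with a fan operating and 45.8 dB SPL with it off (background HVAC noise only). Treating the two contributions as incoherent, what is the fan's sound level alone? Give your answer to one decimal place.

Background correction is a power subtraction:
L_src = 10·log₁₀(10^(48.4/10) − 10^(45.8/10)) = 10·log₁₀(31160) = 44.9 dB SPL.

44.9 dB SPL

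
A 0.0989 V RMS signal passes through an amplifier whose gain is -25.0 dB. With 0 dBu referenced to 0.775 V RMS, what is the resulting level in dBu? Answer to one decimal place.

Input level: 20·log₁₀(0.0989/0.775) = -17.88 dBu.
Output: -17.88 − 25.0 = -42.9 dBu.

-42.9 dBu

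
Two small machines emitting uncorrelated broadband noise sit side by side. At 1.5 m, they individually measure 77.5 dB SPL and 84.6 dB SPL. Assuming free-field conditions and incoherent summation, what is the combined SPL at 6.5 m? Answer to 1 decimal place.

Combined at 1.5 m: 10·log₁₀(10^(77.5/10)+10^(84.6/10)) = 85.37 dB SPL.
Then apply −20·log₁₀(6.5/1.5) = -12.74 dB → 72.6 dB SPL.

72.6 dB SPL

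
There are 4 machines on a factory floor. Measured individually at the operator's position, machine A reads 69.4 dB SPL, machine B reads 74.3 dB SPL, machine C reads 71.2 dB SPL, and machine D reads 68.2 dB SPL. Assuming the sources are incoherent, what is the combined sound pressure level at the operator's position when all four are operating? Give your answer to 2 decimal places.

Uncorrelated sources add in intensity (power), not in dB.
L_total = 10·log₁₀(10^(69.4/10) + 10^(74.3/10) + 10^(71.2/10) + 10^(68.2/10)) = 10·log₁₀(55410000) = 77.44 dB SPL.

77.44 dB SPL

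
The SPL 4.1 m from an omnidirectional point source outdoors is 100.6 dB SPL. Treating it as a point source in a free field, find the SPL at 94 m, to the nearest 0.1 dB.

73.4 dB SPL

For a point source in a free field, ΔL = −20·log₁₀(d₂/d₁).
ΔL = −20·log₁₀(94/4.1) = -27.21 dB, so L₂ = 100.6 + (-27.21) = 73.4 dB SPL.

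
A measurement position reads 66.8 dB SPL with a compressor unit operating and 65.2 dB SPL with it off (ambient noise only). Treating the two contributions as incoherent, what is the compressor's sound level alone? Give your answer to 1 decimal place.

61.7 dB SPL

Remove the background by subtracting linear intensities:
L_src = 10·log₁₀(10^(66.8/10) − 10^(65.2/10)) = 10·log₁₀(1475000) = 61.7 dB SPL.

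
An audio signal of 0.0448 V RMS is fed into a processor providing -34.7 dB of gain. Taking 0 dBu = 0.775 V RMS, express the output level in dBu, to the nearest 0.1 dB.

Input level: 20·log₁₀(0.0448/0.775) = -24.76 dBu.
Output: -24.76 − 34.7 = -59.5 dBu.

-59.5 dBu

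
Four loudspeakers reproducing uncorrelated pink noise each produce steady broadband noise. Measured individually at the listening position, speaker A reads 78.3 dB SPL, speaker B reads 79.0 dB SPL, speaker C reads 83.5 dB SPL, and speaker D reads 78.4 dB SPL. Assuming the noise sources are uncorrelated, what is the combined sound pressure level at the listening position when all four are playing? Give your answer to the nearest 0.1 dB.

Incoherent sources sum as intensities:
L_total = 10·log₁₀(10^(78.3/10) + 10^(79.0/10) + 10^(83.5/10) + 10^(78.4/10)) = 10·log₁₀(440100000) = 86.4 dB SPL.

86.4 dB SPL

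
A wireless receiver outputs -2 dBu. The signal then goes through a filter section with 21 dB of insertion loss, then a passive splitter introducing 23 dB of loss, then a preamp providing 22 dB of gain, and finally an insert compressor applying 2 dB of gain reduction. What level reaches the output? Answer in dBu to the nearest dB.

-26 dBu

In dB, series stages simply add:
-2 − 21 − 23 + 22 − 2 = -26 dBu.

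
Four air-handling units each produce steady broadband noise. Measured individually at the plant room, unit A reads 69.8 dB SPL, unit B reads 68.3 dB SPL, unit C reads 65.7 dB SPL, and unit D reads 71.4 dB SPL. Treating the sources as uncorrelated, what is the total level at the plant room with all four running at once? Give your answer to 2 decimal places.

75.29 dB SPL

Uncorrelated sources add in intensity (power), not in dB.
L_total = 10·log₁₀(10^(69.8/10) + 10^(68.3/10) + 10^(65.7/10) + 10^(71.4/10)) = 10·log₁₀(33830000) = 75.29 dB SPL.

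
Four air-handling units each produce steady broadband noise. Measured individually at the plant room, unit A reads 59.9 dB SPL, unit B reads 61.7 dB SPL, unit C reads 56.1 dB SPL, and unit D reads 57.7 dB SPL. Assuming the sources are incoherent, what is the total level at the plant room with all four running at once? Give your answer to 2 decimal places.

Add the sources as powers (linear), then convert back to dB:
L_total = 10·log₁₀(10^(59.9/10) + 10^(61.7/10) + 10^(56.1/10) + 10^(57.7/10)) = 10·log₁₀(3453000) = 65.38 dB SPL.

65.38 dB SPL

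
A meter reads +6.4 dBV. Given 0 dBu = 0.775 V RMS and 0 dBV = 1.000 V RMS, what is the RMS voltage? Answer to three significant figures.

2.09 V

V = 1.000 V × 10^(+6.4/20).
= 1.000 × 2.089 = 2.09 V.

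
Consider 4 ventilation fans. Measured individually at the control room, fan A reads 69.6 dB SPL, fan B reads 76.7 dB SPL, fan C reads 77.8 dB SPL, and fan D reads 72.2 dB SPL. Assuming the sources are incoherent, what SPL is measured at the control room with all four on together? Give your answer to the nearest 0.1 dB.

81.2 dB SPL

Incoherent sources sum as intensities:
L_total = 10·log₁₀(10^(69.6/10) + 10^(76.7/10) + 10^(77.8/10) + 10^(72.2/10)) = 10·log₁₀(132700000) = 81.2 dB SPL.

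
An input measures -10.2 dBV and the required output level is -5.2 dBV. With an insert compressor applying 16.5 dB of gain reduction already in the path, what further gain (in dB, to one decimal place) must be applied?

The required make-up gain is the shortfall in the dB sum.
G = -5.2 − (-10.2) + 16.5 = 21.5 dB.

21.5 dB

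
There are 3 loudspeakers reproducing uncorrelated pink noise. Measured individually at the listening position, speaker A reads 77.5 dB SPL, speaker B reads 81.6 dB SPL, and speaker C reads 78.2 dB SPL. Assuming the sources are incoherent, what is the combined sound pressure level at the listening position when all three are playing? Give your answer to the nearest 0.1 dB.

Uncorrelated sources add in intensity (power), not in dB.
L_total = 10·log₁₀(10^(77.5/10) + 10^(81.6/10) + 10^(78.2/10)) = 10·log₁₀(266800000) = 84.3 dB SPL.

84.3 dB SPL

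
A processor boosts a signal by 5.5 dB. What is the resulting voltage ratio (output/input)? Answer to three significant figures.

Voltage ratio = 10^(dB/20).
10^(5.5/20) = 10^(0.2750) = 1.88.

1.88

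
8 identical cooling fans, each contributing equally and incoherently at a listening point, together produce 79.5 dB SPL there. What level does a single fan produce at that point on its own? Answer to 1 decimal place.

8 equal incoherent sources add 10·log₁₀(8) = 9.03 dB over one source.
L_one = 79.5 − 9.03 = 70.5 dB SPL.

70.5 dB SPL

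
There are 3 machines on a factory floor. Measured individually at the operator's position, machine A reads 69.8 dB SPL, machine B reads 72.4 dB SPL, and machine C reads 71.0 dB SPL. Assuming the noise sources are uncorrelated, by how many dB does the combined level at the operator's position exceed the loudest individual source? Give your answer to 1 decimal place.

Add the sources as powers (linear), then convert back to dB:
L_total = 10·log₁₀(10^(69.8/10) + 10^(72.4/10) + 10^(71.0/10)) = 75.97 dB SPL.
Excess over the loudest (72.4 dB): 75.97 − 72.4 = 3.6 dB.

3.6 dB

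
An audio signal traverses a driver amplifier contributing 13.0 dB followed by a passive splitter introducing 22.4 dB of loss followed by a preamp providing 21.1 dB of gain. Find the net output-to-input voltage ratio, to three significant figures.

Net gain = 13.0 + (−22.4) + 21.1 = 11.7 dB.
Voltage ratio = 10^(11.7/20) = 3.85.

3.85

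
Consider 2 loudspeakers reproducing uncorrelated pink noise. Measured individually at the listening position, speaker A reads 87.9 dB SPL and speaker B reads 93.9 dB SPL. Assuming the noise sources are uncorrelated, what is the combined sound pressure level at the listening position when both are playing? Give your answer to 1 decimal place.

94.9 dB SPL

Incoherent sources sum as intensities:
L_total = 10·log₁₀(10^(87.9/10) + 10^(93.9/10)) = 10·log₁₀(3071000000) = 94.9 dB SPL.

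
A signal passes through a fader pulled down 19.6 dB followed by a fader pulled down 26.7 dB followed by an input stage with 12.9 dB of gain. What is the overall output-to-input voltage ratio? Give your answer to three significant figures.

0.0214

Net gain = (−19.6) + (−26.7) + 12.9 = -33.4 dB.
Voltage ratio = 10^(-33.4/20) = 0.0214.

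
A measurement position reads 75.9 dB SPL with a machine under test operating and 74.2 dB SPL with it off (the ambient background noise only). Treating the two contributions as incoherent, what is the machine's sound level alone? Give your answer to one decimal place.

71.0 dB SPL

Background correction is a power subtraction:
L_src = 10·log₁₀(10^(75.9/10) − 10^(74.2/10)) = 10·log₁₀(12600000) = 71.0 dB SPL.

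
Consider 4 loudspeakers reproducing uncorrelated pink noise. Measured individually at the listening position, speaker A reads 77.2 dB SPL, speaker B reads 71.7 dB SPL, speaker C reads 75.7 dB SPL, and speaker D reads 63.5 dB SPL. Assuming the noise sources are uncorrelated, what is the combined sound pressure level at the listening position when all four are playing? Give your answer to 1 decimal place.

80.3 dB SPL

Incoherent sources sum as intensities:
L_total = 10·log₁₀(10^(77.2/10) + 10^(71.7/10) + 10^(75.7/10) + 10^(63.5/10)) = 10·log₁₀(106700000) = 80.3 dB SPL.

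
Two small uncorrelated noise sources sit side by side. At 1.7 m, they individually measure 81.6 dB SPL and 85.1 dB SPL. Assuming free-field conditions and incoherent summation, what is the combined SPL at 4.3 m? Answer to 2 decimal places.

Combined at 1.7 m: 10·log₁₀(10^(81.6/10)+10^(85.1/10)) = 86.704 dB SPL.
Then apply −20·log₁₀(4.3/1.7) = -8.060 dB → 78.64 dB SPL.

78.64 dB SPL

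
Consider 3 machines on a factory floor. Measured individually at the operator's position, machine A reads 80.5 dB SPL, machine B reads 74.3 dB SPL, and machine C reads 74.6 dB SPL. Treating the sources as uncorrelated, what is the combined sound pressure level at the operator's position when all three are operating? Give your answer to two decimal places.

Incoherent sources sum as intensities:
L_total = 10·log₁₀(10^(80.5/10) + 10^(74.3/10) + 10^(74.6/10)) = 10·log₁₀(168000000) = 82.25 dB SPL.

82.25 dB SPL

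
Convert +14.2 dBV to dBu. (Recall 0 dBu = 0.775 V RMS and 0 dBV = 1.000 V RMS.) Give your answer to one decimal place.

+16.4 dBu

The offset between the scales is 20·log₁₀(0.775/1.000) = −2.214 dB.
So dBu = +14.2 + 2.214 = +16.4 dBu.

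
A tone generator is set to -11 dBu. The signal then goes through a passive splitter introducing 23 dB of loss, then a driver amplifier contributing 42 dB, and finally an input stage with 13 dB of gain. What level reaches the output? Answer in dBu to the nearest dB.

Gain stages sum in dB:
-11 − 23 + 42 + 13 = +21 dBu.

+21 dBu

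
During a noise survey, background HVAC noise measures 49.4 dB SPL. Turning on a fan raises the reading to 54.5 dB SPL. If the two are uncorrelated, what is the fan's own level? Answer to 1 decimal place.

52.9 dB SPL

Subtract intensities: L_src = 10·log₁₀(10^(L_total/10) − 10^(L_bg/10)).
L_src = 10·log₁₀(10^(54.5/10) − 10^(49.4/10)) = 10·log₁₀(194700) = 52.9 dB SPL.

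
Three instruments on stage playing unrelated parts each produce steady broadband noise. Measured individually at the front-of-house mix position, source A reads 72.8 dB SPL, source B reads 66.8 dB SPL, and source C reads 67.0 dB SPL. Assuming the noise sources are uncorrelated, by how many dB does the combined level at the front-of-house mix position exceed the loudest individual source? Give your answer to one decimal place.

1.8 dB

Add the sources as powers (linear), then convert back to dB:
L_total = 10·log₁₀(10^(72.8/10) + 10^(66.8/10) + 10^(67.0/10)) = 74.60 dB SPL.
Excess over the loudest (72.8 dB): 74.60 − 72.8 = 1.8 dB.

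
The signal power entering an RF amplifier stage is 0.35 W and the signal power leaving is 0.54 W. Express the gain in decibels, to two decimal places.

1.88 dB

Power ratio → dB uses the 10·log₁₀ form:
10·log₁₀(0.54/0.35) = 10·log₁₀(1.543) = 1.88 dB.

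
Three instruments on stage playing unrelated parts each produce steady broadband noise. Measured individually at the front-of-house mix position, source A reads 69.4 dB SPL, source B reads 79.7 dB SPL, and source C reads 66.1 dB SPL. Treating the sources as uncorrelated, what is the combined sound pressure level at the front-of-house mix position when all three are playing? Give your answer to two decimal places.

80.26 dB SPL

Add the sources as powers (linear), then convert back to dB:
L_total = 10·log₁₀(10^(69.4/10) + 10^(79.7/10) + 10^(66.1/10)) = 10·log₁₀(106100000) = 80.26 dB SPL.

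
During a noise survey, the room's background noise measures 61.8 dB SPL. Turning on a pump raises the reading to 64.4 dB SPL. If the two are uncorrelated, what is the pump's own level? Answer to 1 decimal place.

60.9 dB SPL

Background correction is a power subtraction:
L_src = 10·log₁₀(10^(64.4/10) − 10^(61.8/10)) = 10·log₁₀(1241000) = 60.9 dB SPL.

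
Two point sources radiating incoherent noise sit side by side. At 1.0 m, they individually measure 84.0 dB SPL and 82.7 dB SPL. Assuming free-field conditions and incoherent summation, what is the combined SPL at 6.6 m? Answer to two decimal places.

Combined at 1.0 m: 10·log₁₀(10^(84.0/10)+10^(82.7/10)) = 86.409 dB SPL.
Then apply −20·log₁₀(6.6/1.0) = -16.391 dB → 70.02 dB SPL.

70.02 dB SPL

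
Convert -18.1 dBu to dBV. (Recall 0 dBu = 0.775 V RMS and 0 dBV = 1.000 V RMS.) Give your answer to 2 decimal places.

The offset between the scales is 20·log₁₀(0.775/1.000) = −2.214 dB.
So dBV = -18.1 − 2.214 = -20.31 dBV.

-20.31 dBV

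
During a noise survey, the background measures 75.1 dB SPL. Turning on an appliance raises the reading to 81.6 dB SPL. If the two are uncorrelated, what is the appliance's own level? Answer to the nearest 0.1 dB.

80.5 dB SPL

Subtract intensities: L_src = 10·log₁₀(10^(L_total/10) − 10^(L_bg/10)).
L_src = 10·log₁₀(10^(81.6/10) − 10^(75.1/10)) = 10·log₁₀(112200000) = 80.5 dB SPL.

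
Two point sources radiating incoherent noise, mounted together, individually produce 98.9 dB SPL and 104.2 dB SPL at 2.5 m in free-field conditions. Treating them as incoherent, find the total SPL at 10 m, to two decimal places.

93.28 dB SPL

Combined at 2.5 m: 10·log₁₀(10^(98.9/10)+10^(104.2/10)) = 105.323 dB SPL.
Then apply −20·log₁₀(10/2.5) = -12.041 dB → 93.28 dB SPL.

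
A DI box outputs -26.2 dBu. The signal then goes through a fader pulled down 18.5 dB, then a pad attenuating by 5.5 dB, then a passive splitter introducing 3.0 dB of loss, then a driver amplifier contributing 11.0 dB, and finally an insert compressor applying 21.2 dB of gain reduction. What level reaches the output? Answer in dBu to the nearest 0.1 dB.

Cascaded gains and losses add directly in dB.
-26.2 − 18.5 − 5.5 − 3.0 + 11.0 − 21.2 = -63.4 dBu.

-63.4 dBu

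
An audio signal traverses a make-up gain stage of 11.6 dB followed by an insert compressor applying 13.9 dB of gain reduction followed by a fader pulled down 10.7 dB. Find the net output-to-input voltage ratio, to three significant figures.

0.224

Net gain = 11.6 + (−13.9) + (−10.7) = -13.0 dB.
Voltage ratio = 10^(-13.0/20) = 0.224.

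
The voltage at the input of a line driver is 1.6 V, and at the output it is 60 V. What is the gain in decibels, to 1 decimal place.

For a voltage ratio, dB = 20·log₁₀(V₂/V₁).
20·log₁₀(60/1.6) = 20·log₁₀(37.50) = 31.5 dB.

31.5 dB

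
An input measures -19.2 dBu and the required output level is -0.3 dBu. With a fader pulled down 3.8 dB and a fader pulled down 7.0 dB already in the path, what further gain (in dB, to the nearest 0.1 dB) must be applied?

The required make-up gain is the shortfall in the dB sum.
G = -0.3 − (-19.2) + 3.8 + 7.0 = 29.7 dB.

29.7 dB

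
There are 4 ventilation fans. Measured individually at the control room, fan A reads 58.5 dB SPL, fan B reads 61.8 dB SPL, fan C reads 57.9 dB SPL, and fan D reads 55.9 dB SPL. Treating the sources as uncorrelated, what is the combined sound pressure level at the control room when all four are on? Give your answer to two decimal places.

65.09 dB SPL

Add the sources as powers (linear), then convert back to dB:
L_total = 10·log₁₀(10^(58.5/10) + 10^(61.8/10) + 10^(57.9/10) + 10^(55.9/10)) = 10·log₁₀(3227000) = 65.09 dB SPL.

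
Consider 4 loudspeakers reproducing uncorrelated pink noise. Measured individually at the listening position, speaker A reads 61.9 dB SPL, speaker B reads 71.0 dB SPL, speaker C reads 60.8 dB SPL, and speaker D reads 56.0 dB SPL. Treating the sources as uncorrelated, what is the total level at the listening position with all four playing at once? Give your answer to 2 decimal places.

71.97 dB SPL

Add the sources as powers (linear), then convert back to dB:
L_total = 10·log₁₀(10^(61.9/10) + 10^(71.0/10) + 10^(60.8/10) + 10^(56.0/10)) = 10·log₁₀(15740000) = 71.97 dB SPL.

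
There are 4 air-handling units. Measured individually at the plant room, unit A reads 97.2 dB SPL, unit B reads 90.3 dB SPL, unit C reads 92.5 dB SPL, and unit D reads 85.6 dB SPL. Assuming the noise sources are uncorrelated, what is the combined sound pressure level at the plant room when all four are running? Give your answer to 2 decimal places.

99.27 dB SPL

Add the sources as powers (linear), then convert back to dB:
L_total = 10·log₁₀(10^(97.2/10) + 10^(90.3/10) + 10^(92.5/10) + 10^(85.6/10)) = 10·log₁₀(8461000000) = 99.27 dB SPL.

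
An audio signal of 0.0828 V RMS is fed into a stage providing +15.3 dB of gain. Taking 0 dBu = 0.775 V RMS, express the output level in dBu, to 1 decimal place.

-4.1 dBu

Input level: 20·log₁₀(0.0828/0.775) = -19.43 dBu.
Output: -19.43 + 15.3 = -4.1 dBu.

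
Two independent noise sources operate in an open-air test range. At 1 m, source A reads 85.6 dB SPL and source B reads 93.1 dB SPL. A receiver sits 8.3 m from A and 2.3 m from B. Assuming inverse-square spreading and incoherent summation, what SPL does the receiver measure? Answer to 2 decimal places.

85.92 dB SPL

At the listener: L_A = 85.6 − 20·log₁₀(8.3) = 67.218 dB; L_B = 93.1 − 20·log₁₀(2.3) = 85.865 dB.
Combined: 10·log₁₀(10^(67.218/10)+10^(85.865/10)) = 85.92 dB SPL.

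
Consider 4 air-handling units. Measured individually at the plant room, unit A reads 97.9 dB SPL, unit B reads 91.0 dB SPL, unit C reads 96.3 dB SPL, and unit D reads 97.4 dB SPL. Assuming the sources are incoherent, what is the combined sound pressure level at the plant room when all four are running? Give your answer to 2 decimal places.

Add the sources as powers (linear), then convert back to dB:
L_total = 10·log₁₀(10^(97.9/10) + 10^(91.0/10) + 10^(96.3/10) + 10^(97.4/10)) = 10·log₁₀(17186000000) = 102.35 dB SPL.

102.35 dB SPL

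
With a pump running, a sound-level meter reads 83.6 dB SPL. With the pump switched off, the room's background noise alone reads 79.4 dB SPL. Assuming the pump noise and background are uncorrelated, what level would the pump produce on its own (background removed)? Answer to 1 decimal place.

Background correction is a power subtraction:
L_src = 10·log₁₀(10^(83.6/10) − 10^(79.4/10)) = 10·log₁₀(142000000) = 81.5 dB SPL.

81.5 dB SPL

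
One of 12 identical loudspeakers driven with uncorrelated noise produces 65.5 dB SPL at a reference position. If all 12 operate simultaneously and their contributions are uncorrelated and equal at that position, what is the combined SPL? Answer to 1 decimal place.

76.3 dB SPL

12 equal incoherent sources raise the level by 10·log₁₀(12) = 10.79 dB.
L_total = 65.5 + 10.79 = 76.3 dB SPL.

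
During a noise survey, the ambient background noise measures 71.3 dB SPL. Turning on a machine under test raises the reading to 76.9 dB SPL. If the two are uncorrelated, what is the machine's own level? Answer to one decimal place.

75.5 dB SPL

Subtract intensities: L_src = 10·log₁₀(10^(L_total/10) − 10^(L_bg/10)).
L_src = 10·log₁₀(10^(76.9/10) − 10^(71.3/10)) = 10·log₁₀(35490000) = 75.5 dB SPL.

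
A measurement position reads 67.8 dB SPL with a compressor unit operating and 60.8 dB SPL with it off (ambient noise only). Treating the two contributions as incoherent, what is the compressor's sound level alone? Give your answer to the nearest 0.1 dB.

66.8 dB SPL

Remove the background by subtracting linear intensities:
L_src = 10·log₁₀(10^(67.8/10) − 10^(60.8/10)) = 10·log₁₀(4823000) = 66.8 dB SPL.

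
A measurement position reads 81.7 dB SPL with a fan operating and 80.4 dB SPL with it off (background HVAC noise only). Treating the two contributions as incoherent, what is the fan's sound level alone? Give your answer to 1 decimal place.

75.8 dB SPL

Background correction is a power subtraction:
L_src = 10·log₁₀(10^(81.7/10) − 10^(80.4/10)) = 10·log₁₀(38260000) = 75.8 dB SPL.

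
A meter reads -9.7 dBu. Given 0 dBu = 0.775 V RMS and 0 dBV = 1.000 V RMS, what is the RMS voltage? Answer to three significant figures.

V = 0.775 V × 10^(-9.7/20).
= 0.775 × 0.3273 = 0.254 V.

0.254 V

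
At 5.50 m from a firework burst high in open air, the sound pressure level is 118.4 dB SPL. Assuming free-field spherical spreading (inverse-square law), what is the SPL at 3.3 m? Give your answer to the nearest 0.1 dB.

Free-field point source: level drops by 20·log₁₀ of the distance ratio.
ΔL = −20·log₁₀(3.3/5.50) = 4.44 dB, so L₂ = 118.4 + (4.44) = 122.8 dB SPL.

122.8 dB SPL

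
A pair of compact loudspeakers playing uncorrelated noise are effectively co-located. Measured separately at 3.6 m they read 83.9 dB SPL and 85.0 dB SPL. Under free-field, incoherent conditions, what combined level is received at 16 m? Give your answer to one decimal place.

Combined at 3.6 m: 10·log₁₀(10^(83.9/10)+10^(85.0/10)) = 87.50 dB SPL.
Then apply −20·log₁₀(16/3.6) = -12.96 dB → 74.5 dB SPL.

74.5 dB SPL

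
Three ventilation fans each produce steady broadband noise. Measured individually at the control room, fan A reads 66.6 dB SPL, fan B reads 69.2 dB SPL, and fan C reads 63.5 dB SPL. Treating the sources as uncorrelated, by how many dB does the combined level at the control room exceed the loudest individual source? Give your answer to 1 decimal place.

Uncorrelated sources add in intensity (power), not in dB.
L_total = 10·log₁₀(10^(66.6/10) + 10^(69.2/10) + 10^(63.5/10)) = 71.80 dB SPL.
Excess over the loudest (69.2 dB): 71.80 − 69.2 = 2.6 dB.

2.6 dB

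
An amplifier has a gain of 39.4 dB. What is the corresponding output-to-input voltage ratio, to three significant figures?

93.3

Voltage ratio = 10^(dB/20).
10^(39.4/20) = 10^(1.970) = 93.3.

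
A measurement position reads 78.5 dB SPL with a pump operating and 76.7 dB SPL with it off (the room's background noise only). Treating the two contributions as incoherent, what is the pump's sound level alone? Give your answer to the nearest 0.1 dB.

Subtract intensities: L_src = 10·log₁₀(10^(L_total/10) − 10^(L_bg/10)).
L_src = 10·log₁₀(10^(78.5/10) − 10^(76.7/10)) = 10·log₁₀(24020000) = 73.8 dB SPL.

73.8 dB SPL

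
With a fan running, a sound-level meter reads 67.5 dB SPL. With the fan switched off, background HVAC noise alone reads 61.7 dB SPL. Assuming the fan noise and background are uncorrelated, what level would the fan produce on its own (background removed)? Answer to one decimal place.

66.2 dB SPL

Remove the background by subtracting linear intensities:
L_src = 10·log₁₀(10^(67.5/10) − 10^(61.7/10)) = 10·log₁₀(4144000) = 66.2 dB SPL.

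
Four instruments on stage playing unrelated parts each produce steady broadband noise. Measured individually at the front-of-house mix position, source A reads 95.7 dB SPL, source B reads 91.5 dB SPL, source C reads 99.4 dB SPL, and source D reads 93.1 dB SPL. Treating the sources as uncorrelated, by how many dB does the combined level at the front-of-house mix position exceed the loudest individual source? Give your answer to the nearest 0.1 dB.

Add the sources as powers (linear), then convert back to dB:
L_total = 10·log₁₀(10^(95.7/10) + 10^(91.5/10) + 10^(99.4/10) + 10^(93.1/10)) = 102.01 dB SPL.
Excess over the loudest (99.4 dB): 102.01 − 99.4 = 2.6 dB.

2.6 dB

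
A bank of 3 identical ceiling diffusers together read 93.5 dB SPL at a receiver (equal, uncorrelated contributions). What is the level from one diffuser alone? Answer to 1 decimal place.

3 equal incoherent sources add 10·log₁₀(3) = 4.77 dB over one source.
L_one = 93.5 − 4.77 = 88.7 dB SPL.

88.7 dB SPL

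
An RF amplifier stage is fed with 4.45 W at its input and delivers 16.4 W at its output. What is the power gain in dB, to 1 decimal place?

Power is a power quantity, so gain = 10·log₁₀(P_out/P_in).
10·log₁₀(16.4/4.45) = 10·log₁₀(3.685) = 5.7 dB.

5.7 dB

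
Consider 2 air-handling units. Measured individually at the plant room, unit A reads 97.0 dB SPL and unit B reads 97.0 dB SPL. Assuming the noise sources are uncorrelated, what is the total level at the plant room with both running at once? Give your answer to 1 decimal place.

Incoherent sources sum as intensities:
L_total = 10·log₁₀(10^(97.0/10) + 10^(97.0/10)) = 10·log₁₀(10024000000) = 100.0 dB SPL.

100.0 dB SPL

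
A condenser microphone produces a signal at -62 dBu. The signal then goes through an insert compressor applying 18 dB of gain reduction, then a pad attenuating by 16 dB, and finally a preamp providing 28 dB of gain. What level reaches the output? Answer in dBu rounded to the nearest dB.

-68 dBu

Cascaded gains and losses add directly in dB.
-62 − 18 − 16 + 28 = -68 dBu.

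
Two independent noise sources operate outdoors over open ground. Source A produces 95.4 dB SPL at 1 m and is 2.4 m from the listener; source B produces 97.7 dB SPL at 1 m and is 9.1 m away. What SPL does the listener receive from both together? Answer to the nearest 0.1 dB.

88.3 dB SPL

At the listener: L_A = 95.4 − 20·log₁₀(2.4) = 87.80 dB; L_B = 97.7 − 20·log₁₀(9.1) = 78.52 dB.
Combined: 10·log₁₀(10^(87.80/10)+10^(78.52/10)) = 88.3 dB SPL.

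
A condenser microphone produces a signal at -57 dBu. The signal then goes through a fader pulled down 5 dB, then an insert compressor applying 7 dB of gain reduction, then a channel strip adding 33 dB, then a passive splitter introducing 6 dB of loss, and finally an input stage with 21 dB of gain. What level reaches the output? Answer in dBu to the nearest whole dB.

-21 dBu

Cascaded gains and losses add directly in dB.
-57 − 5 − 7 + 33 − 6 + 21 = -21 dBu.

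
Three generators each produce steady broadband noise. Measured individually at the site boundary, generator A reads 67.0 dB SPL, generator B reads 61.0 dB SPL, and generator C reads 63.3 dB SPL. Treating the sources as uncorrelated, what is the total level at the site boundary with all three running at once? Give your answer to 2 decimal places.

69.25 dB SPL

Uncorrelated sources add in intensity (power), not in dB.
L_total = 10·log₁₀(10^(67.0/10) + 10^(61.0/10) + 10^(63.3/10)) = 10·log₁₀(8409000) = 69.25 dB SPL.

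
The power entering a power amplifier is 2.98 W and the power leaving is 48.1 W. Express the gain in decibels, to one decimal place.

12.1 dB

Power is a power quantity, so gain = 10·log₁₀(P_out/P_in).
10·log₁₀(48.1/2.98) = 10·log₁₀(16.14) = 12.1 dB.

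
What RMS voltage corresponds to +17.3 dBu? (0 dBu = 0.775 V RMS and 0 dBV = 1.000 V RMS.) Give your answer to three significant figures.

V = 0.775 V × 10^(+17.3/20).
= 0.775 × 7.328 = 5.68 V.

5.68 V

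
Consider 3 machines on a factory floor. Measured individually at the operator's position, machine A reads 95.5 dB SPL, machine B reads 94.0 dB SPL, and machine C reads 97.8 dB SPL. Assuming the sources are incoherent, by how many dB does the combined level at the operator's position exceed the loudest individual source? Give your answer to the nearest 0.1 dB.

Incoherent sources sum as intensities:
L_total = 10·log₁₀(10^(95.5/10) + 10^(94.0/10) + 10^(97.8/10)) = 100.82 dB SPL.
Excess over the loudest (97.8 dB): 100.82 − 97.8 = 3.0 dB.

3.0 dB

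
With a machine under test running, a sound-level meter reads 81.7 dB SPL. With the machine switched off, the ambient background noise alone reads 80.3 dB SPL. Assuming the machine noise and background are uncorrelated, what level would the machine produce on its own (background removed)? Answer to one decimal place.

76.1 dB SPL

Subtract intensities: L_src = 10·log₁₀(10^(L_total/10) − 10^(L_bg/10)).
L_src = 10·log₁₀(10^(81.7/10) − 10^(80.3/10)) = 10·log₁₀(40760000) = 76.1 dB SPL.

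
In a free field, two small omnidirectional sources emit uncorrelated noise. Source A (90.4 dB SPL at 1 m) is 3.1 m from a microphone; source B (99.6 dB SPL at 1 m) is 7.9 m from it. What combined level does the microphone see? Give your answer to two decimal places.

84.15 dB SPL

At the listener: L_A = 90.4 − 20·log₁₀(3.1) = 80.573 dB; L_B = 99.6 − 20·log₁₀(7.9) = 81.647 dB.
Combined: 10·log₁₀(10^(80.573/10)+10^(81.647/10)) = 84.15 dB SPL.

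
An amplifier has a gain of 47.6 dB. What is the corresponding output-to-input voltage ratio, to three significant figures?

Voltage ratio = 10^(dB/20).
10^(47.6/20) = 10^(2.380) = 240.

240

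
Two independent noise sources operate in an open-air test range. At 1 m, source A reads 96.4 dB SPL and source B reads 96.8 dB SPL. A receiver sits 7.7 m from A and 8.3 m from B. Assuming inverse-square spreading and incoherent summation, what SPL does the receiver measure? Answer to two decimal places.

81.56 dB SPL

At the listener: L_A = 96.4 − 20·log₁₀(7.7) = 78.670 dB; L_B = 96.8 − 20·log₁₀(8.3) = 78.418 dB.
Combined: 10·log₁₀(10^(78.670/10)+10^(78.418/10)) = 81.56 dB SPL.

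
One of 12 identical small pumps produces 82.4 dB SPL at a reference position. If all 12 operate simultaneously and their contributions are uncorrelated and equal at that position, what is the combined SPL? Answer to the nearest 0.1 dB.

12 equal incoherent sources raise the level by 10·log₁₀(12) = 10.79 dB.
L_total = 82.4 + 10.79 = 93.2 dB SPL.

93.2 dB SPL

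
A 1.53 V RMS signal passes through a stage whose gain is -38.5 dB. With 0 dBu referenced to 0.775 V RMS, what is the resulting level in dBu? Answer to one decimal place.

-32.6 dBu

Input level: 20·log₁₀(1.53/0.775) = 5.91 dBu.
Output: 5.91 − 38.5 = -32.6 dBu.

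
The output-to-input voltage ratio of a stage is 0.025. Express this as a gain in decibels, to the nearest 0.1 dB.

For a voltage ratio, dB = 20·log₁₀(V₂/V₁).
20·log₁₀(0.025) = -32.0 dB.

-32.0 dB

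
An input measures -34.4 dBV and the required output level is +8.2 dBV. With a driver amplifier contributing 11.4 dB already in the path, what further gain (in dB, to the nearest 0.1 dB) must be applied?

31.2 dB

The required make-up gain is the shortfall in the dB sum.
G = +8.2 − (-34.4) − 11.4 = 31.2 dB.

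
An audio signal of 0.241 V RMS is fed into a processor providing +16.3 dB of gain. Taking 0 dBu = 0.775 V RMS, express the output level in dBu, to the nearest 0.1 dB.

Input level: 20·log₁₀(0.241/0.775) = -10.15 dBu.
Output: -10.15 + 16.3 = +6.2 dBu.

+6.2 dBu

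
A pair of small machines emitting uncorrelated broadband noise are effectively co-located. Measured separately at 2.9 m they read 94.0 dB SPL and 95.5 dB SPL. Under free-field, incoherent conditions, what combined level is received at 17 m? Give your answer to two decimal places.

Combined at 2.9 m: 10·log₁₀(10^(94.0/10)+10^(95.5/10)) = 97.825 dB SPL.
Then apply −20·log₁₀(17/2.9) = -15.361 dB → 82.46 dB SPL.

82.46 dB SPL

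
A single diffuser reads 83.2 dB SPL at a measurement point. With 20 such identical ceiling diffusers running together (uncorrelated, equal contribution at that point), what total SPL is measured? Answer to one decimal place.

20 equal incoherent sources raise the level by 10·log₁₀(20) = 13.01 dB.
L_total = 83.2 + 13.01 = 96.2 dB SPL.

96.2 dB SPL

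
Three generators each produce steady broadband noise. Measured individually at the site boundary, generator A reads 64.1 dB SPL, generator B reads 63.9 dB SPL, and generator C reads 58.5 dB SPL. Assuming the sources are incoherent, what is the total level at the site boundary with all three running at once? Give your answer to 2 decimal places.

67.58 dB SPL

Incoherent sources sum as intensities:
L_total = 10·log₁₀(10^(64.1/10) + 10^(63.9/10) + 10^(58.5/10)) = 10·log₁₀(5733000) = 67.58 dB SPL.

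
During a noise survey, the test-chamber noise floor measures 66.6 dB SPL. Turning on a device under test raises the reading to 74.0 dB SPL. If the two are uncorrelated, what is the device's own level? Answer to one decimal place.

Remove the background by subtracting linear intensities:
L_src = 10·log₁₀(10^(74.0/10) − 10^(66.6/10)) = 10·log₁₀(20550000) = 73.1 dB SPL.

73.1 dB SPL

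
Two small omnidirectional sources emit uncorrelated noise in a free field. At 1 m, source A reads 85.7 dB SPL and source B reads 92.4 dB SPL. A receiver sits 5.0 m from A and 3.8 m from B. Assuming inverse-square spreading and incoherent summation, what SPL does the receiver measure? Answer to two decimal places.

At the listener: L_A = 85.7 − 20·log₁₀(5.0) = 71.721 dB; L_B = 92.4 − 20·log₁₀(3.8) = 80.804 dB.
Combined: 10·log₁₀(10^(71.721/10)+10^(80.804/10)) = 81.31 dB SPL.

81.31 dB SPL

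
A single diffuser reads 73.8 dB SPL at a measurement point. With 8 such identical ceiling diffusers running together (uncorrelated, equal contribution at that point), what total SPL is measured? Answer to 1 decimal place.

82.8 dB SPL

8 equal incoherent sources raise the level by 10·log₁₀(8) = 9.03 dB.
L_total = 73.8 + 9.03 = 82.8 dB SPL.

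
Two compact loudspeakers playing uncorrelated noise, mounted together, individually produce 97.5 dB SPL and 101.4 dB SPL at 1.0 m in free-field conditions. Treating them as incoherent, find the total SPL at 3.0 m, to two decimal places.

93.34 dB SPL

Combined at 1.0 m: 10·log₁₀(10^(97.5/10)+10^(101.4/10)) = 102.884 dB SPL.
Then apply −20·log₁₀(3.0/1.0) = -9.542 dB → 93.34 dB SPL.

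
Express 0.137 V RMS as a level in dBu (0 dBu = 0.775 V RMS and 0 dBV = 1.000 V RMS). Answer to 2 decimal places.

dBu = 20·log₁₀(V / 0.775 V).
20·log₁₀(0.137/0.775) = -15.05 dBu.

-15.05 dBu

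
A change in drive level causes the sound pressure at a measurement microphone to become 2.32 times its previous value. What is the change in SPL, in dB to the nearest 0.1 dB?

7.3 dB

SPL change from a pressure ratio uses the 20·log₁₀ form:
20·log₁₀(2.32) = 7.3 dB.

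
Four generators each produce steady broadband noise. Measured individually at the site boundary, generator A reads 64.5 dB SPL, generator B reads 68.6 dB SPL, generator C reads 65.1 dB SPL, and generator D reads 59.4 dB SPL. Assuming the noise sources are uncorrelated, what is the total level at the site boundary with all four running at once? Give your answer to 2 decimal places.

71.51 dB SPL

Incoherent sources sum as intensities:
L_total = 10·log₁₀(10^(64.5/10) + 10^(68.6/10) + 10^(65.1/10) + 10^(59.4/10)) = 10·log₁₀(14170000) = 71.51 dB SPL.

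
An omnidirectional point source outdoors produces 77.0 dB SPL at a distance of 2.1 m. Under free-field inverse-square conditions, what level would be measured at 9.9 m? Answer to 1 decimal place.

63.5 dB SPL

For a point source in a free field, ΔL = −20·log₁₀(d₂/d₁).
ΔL = −20·log₁₀(9.9/2.1) = -13.47 dB, so L₂ = 77.0 + (-13.47) = 63.5 dB SPL.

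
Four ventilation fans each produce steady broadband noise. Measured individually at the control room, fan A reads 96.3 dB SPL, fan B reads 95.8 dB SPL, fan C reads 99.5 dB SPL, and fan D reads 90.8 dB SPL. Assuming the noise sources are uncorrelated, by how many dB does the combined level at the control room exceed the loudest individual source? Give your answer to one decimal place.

Uncorrelated sources add in intensity (power), not in dB.
L_total = 10·log₁₀(10^(96.3/10) + 10^(95.8/10) + 10^(99.5/10) + 10^(90.8/10)) = 102.60 dB SPL.
Excess over the loudest (99.5 dB): 102.60 − 99.5 = 3.1 dB.

3.1 dB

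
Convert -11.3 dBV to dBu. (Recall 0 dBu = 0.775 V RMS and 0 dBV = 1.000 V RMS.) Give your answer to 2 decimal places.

The offset between the scales is 20·log₁₀(0.775/1.000) = −2.214 dB.
So dBu = -11.3 + 2.214 = -9.09 dBu.

-9.09 dBu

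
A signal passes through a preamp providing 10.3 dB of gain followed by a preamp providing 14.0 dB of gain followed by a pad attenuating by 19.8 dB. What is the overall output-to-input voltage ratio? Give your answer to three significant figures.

1.68

Net gain = 10.3 + 14.0 + (−19.8) = 4.5 dB.
Voltage ratio = 10^(4.5/20) = 1.68.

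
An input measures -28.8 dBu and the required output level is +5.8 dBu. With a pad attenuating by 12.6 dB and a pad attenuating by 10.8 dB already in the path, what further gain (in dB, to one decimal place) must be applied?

58.0 dB

The required make-up gain is the shortfall in the dB sum.
G = +5.8 − (-28.8) + 12.6 + 10.8 = 58.0 dB.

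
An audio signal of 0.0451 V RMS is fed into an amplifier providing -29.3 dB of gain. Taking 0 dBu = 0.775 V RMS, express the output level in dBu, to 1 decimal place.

-54.0 dBu

Input level: 20·log₁₀(0.0451/0.775) = -24.70 dBu.
Output: -24.70 − 29.3 = -54.0 dBu.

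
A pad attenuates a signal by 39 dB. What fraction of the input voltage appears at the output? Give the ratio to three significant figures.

0.0112

Voltage ratio = 10^(dB/20).
10^(-39/20) = 10^(-1.950) = 0.0112.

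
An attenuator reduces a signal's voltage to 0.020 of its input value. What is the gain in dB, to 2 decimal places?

Voltage ratio → dB uses the 20·log₁₀ form:
20·log₁₀(0.020) = -33.98 dB.

-33.98 dB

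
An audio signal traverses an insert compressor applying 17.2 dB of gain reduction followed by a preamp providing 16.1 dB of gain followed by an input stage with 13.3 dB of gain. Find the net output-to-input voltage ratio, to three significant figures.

4.07

Net gain = (−17.2) + 16.1 + 13.3 = 12.2 dB.
Voltage ratio = 10^(12.2/20) = 4.07.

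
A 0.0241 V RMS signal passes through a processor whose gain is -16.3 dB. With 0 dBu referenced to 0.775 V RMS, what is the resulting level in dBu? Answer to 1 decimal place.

Input level: 20·log₁₀(0.0241/0.775) = -30.15 dBu.
Output: -30.15 − 16.3 = -46.4 dBu.

-46.4 dBu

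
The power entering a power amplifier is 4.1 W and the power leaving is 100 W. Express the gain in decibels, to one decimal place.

13.9 dB

Power is a power quantity, so gain = 10·log₁₀(P_out/P_in).
10·log₁₀(100/4.1) = 10·log₁₀(24.39) = 13.9 dB.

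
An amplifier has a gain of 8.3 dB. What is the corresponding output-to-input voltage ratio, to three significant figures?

Voltage ratio = 10^(dB/20).
10^(8.3/20) = 10^(0.4150) = 2.60.

2.60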